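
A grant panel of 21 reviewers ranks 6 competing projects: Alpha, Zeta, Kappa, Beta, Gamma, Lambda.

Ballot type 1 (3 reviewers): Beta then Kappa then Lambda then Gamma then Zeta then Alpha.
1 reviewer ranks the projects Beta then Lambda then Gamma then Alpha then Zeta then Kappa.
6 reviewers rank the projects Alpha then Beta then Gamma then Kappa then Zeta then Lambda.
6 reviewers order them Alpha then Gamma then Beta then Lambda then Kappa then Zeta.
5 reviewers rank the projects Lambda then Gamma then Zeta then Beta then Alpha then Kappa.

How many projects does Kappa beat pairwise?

1

Kappa against each rival (21 reviewers):
Kappa–Alpha: Alpha 18–3.
Kappa vs Zeta: Kappa is ranked higher on 3+6+6 = 15 ballots, Zeta on 6. Kappa wins 15–6.
Kappa–Beta: Beta 21–0.
Kappa vs Gamma: Kappa is ranked higher on 3 ballots, Gamma on 18. Gamma wins 18–3.
Kappa vs Lambda: Lambda, 12–9.
Kappa beats Zeta; loses to Alpha, Beta, Gamma, Lambda — 1 pairwise win.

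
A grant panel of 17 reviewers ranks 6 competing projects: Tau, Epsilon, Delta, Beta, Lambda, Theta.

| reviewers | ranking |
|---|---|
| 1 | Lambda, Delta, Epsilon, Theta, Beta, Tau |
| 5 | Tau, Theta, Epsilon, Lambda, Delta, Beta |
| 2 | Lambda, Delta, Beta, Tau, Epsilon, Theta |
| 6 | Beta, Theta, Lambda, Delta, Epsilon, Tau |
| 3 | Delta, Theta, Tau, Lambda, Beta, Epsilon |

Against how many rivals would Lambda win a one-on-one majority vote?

4

Lambda against each rival (17 reviewers):
Lambda vs Tau: 9 to 8, Lambda.
Lambda vs Epsilon: Lambda, 12–5.
Lambda vs Delta: 14 to 3, Lambda.
Lambda vs Beta: 1+5+2+3 = 11 for Lambda, 6 for Beta — Lambda by 11–6.
Lambda–Theta: Theta 14–3.
Lambda beats Tau, Epsilon, Delta, Beta; loses to Theta — 4 pairwise wins.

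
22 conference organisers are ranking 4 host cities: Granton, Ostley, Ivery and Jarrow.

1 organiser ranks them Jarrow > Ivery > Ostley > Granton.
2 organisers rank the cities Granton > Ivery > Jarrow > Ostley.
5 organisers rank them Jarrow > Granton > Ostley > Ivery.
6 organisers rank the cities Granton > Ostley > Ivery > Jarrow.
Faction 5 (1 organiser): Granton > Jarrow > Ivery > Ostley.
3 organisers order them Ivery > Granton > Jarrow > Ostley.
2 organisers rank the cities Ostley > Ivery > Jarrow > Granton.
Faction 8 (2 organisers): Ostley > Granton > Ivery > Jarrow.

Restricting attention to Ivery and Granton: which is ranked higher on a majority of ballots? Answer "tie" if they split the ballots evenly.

Ballots ranking Ivery above Granton: 1 + 3 + 2 = 6.
Ballots ranking Granton above Ivery: 22 − 6 = 16.
Granton wins the head-to-head 16–6.

Granton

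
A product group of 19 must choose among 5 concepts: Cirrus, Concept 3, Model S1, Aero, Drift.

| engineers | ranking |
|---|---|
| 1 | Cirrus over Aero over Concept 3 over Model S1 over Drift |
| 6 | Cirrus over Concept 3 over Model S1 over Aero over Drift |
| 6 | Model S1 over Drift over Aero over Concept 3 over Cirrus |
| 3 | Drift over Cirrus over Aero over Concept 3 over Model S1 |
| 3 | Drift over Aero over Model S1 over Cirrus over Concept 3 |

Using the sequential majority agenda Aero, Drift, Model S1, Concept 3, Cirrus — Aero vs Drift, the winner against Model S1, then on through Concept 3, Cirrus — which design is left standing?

Round 1: Aero vs Drift — 7–12, Drift advances.
Round 2: Drift vs Model S1 — 6–13, Model S1 advances.
Round 3: Model S1 vs Concept 3 — 9–10, Concept 3 advances.
Round 4: Concept 3 vs Cirrus — 6–13, Cirrus advances.
The agenda winner is Cirrus.

Cirrus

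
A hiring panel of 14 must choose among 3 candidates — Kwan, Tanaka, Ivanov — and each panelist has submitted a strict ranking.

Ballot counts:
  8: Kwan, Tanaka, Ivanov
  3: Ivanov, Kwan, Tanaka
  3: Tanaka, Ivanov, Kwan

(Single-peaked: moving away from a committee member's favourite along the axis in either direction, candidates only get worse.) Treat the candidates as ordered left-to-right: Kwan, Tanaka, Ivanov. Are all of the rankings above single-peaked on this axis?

no

Axis positions: Kwan=1, Tanaka=2, Ivanov=3.
Type 1 (peak Kwan at position 1): ranking walks positions 1-2-3, expanding outward from the peak — single-peaked.
Type 2: ranking walks positions 3-1-2; Kwan is ranked above Tanaka even though Tanaka lies between Kwan and the peak Ivanov on the axis — preferences dip and rise again. Not single-peaked.
Type 3 (peak Tanaka at position 2): ranking walks positions 2-3-1, expanding outward from the peak — single-peaked.
Type 2 violates single-peakedness, so the profile is not single-peaked on this axis.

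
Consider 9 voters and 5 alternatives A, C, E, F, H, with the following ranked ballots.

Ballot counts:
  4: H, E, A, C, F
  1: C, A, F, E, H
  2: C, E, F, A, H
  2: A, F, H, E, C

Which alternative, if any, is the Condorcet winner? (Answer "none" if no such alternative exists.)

Head-to-head results (9 voters):
A vs C: A is ranked higher on 4+2 = 6 ballots, C on 3. A wins 6–3.
A vs E: 1+2 = 3 for A, 6 for E — E by 6–3.
A–F: A 7–2.
A vs H: A wins 5–4.
C vs E: E wins 6–3.
C vs F: C, 7–2.
C vs H: C preferred on 1+2 = 3 ballots; H wins 6–3.
E vs F: 4+2 = 6 for E, 3 for F — E by 6–3.
E–H: H 6–3.
F vs H: 1+2+2 = 5 for F, 4 for H — F by 5–4.
Each alternative drops at least one matchup (A loses to E; C loses to A; E loses to H; F loses to A; H loses to A); the cycle A → H → E → A rules out a Condorcet winner.

none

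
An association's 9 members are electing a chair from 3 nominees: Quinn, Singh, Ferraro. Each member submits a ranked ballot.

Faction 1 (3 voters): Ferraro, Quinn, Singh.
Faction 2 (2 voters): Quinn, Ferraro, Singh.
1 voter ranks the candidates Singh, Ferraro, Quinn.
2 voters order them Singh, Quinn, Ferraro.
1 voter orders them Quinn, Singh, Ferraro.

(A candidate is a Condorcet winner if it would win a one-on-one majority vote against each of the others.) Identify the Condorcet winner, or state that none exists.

Check each pair by majority over 9 ballots:
Quinn vs Singh: Quinn is ranked higher on 3+2+1 = 6 ballots, Singh on 3. Quinn wins 6–3.
Quinn vs Ferraro: Quinn, 5–4.
Singh vs Ferraro: Singh preferred on 1+2+1 = 4 ballots; Ferraro wins 5–4.
Only Quinn has no losses; Quinn is the Condorcet winner.

Quinn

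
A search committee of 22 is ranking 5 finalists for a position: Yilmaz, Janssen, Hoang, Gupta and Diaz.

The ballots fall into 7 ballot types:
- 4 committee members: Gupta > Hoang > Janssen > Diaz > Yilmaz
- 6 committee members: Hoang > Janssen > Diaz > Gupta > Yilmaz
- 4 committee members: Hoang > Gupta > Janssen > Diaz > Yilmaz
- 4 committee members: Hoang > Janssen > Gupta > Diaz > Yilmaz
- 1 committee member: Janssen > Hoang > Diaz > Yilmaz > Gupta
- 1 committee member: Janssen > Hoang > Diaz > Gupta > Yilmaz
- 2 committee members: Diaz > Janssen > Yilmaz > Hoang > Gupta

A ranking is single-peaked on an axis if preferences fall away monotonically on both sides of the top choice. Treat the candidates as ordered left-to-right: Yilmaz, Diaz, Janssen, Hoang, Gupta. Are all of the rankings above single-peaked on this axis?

Axis positions: Yilmaz=1, Diaz=2, Janssen=3, Hoang=4, Gupta=5.
Ballot type 1 (peak Gupta at position 5): ranking walks positions 5-4-3-2-1, expanding outward from the peak — single-peaked.
Ballot type 2 (peak Hoang at position 4): ranking walks positions 4-3-2-5-1, expanding outward from the peak — single-peaked.
Ballot type 3 (peak Hoang at position 4): ranking walks positions 4-5-3-2-1, expanding outward from the peak — single-peaked.
Ballot type 4 (peak Hoang at position 4): ranking walks positions 4-3-5-2-1, expanding outward from the peak — single-peaked.
Ballot type 5 (peak Janssen at position 3): ranking walks positions 3-4-2-1-5, expanding outward from the peak — single-peaked.
Ballot type 6 (peak Janssen at position 3): ranking walks positions 3-4-2-5-1, expanding outward from the peak — single-peaked.
Ballot type 7 (peak Diaz at position 2): ranking walks positions 2-3-1-4-5, expanding outward from the peak — single-peaked.
Every ranking is single-peaked on this axis.

yes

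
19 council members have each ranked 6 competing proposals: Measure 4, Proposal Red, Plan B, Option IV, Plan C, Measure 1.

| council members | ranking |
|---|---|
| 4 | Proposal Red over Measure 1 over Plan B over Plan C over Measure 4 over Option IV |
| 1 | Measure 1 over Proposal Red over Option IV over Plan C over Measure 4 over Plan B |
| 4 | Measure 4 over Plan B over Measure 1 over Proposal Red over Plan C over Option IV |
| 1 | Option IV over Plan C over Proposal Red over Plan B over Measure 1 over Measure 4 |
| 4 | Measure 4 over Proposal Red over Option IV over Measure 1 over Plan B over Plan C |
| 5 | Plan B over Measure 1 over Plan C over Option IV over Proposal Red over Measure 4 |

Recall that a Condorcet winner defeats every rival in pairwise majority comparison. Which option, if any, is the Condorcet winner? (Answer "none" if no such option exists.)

Pairwise majorities:
Measure 4 vs Proposal Red: Proposal Red, 11–8.
Measure 4 vs Plan B: Plan B, 10–9.
Measure 4 vs Option IV: Measure 4 preferred on 4+4+4 = 12 ballots; Measure 4 wins 12–7.
Measure 4–Plan C: Plan C 11–8.
Measure 4 vs Measure 1: 4+4 = 8 for Measure 4, 11 for Measure 1 — Measure 1 by 11–8.
Proposal Red–Plan B: Proposal Red 10–9.
Proposal Red vs Option IV: Proposal Red is ranked higher on 4+1+4+4 = 13 ballots, Option IV on 6. Proposal Red wins 13–6.
Proposal Red–Plan C: Proposal Red 13–6.
Proposal Red–Measure 1: Measure 1 10–9.
Plan B vs Option IV: Plan B wins 13–6.
Plan B vs Plan C: Plan B, 17–2.
Plan B vs Measure 1: Plan B, 10–9.
Option IV vs Plan C: Option IV preferred on 1+1+4 = 6 ballots; Plan C wins 13–6.
Option IV–Measure 1: Measure 1 14–5.
Plan C vs Measure 1: Measure 1 wins 18–1.
Every option loses at least once (Measure 4 loses to Proposal Red; Proposal Red loses to Measure 1; Plan B loses to Proposal Red; Option IV loses to Measure 4; Plan C loses to Proposal Red; Measure 1 loses to Plan B). The majority relation contains the cycle Proposal Red → Plan B → Measure 1 → Proposal Red, so there is no Condorcet winner.

none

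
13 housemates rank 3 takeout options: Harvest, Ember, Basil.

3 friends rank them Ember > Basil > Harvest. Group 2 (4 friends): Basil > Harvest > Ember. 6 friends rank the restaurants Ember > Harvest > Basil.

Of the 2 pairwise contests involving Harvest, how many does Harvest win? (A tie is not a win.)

Harvest against each rival (13 friends):
Harvest vs Ember: 4 to 9, Ember.
Harvest vs Basil: 6 to 7, Basil.
Harvest beats no one; loses to Ember, Basil — 0 pairwise wins.

0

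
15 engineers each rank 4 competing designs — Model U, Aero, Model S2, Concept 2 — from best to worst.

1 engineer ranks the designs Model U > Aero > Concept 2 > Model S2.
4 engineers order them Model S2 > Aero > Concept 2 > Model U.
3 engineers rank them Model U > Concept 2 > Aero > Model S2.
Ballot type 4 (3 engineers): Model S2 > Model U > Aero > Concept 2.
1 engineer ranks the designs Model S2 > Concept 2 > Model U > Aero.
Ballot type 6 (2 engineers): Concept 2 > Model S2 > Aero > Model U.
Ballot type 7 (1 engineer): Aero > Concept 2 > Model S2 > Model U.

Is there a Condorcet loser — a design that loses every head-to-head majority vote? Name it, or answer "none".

none

Head-to-head results (15 engineers):
Model U vs Aero: Model U wins 8–7.
Model U vs Model S2: Model U preferred on 1+3 = 4 ballots; Model S2 wins 11–4.
Model U–Concept 2: Concept 2 8–7.
Aero vs Model S2: Model S2, 10–5.
Aero vs Concept 2: Aero wins 9–6.
Model S2 vs Concept 2: Model S2 is ranked higher on 4+3+1 = 8 ballots, Concept 2 on 7. Model S2 wins 8–7.
No design is winless: Model U beats Aero; Aero beats Concept 2; Model S2 beats Model U; Concept 2 beats Model U. There is no Condorcet loser.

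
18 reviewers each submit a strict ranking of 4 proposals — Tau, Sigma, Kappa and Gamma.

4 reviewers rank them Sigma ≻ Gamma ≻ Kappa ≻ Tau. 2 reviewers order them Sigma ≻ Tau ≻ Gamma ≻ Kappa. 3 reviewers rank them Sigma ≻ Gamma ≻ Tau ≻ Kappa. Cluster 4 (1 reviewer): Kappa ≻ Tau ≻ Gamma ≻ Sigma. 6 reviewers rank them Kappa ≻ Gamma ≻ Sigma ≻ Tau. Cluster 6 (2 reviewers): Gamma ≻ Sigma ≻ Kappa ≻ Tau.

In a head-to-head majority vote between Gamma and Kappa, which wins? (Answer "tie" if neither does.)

Ballots ranking Gamma above Kappa: 4 + 2 + 3 + 2 = 11.
Ballots ranking Kappa above Gamma: 18 − 11 = 7.
Gamma wins the head-to-head 11–7.

Gamma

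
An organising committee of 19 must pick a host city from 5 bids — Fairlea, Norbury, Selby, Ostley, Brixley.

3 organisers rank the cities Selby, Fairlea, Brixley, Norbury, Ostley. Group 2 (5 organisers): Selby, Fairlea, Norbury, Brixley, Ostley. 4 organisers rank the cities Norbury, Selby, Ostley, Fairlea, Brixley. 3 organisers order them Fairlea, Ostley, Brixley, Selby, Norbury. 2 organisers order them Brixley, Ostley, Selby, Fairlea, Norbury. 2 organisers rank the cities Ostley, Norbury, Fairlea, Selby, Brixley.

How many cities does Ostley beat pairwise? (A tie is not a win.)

Ostley against each rival (19 organisers):
Ostley vs Fairlea: Ostley is ranked higher on 4+2+2 = 8 ballots, Fairlea on 11. Fairlea wins 11–8.
Ostley–Norbury: Norbury 12–7.
Ostley–Selby: Selby 12–7.
Ostley vs Brixley: 4+3+2 = 9 for Ostley, 10 for Brixley — Brixley by 10–9.
Ostley beats no one; loses to Fairlea, Norbury, Selby, Brixley — 0 pairwise wins.

0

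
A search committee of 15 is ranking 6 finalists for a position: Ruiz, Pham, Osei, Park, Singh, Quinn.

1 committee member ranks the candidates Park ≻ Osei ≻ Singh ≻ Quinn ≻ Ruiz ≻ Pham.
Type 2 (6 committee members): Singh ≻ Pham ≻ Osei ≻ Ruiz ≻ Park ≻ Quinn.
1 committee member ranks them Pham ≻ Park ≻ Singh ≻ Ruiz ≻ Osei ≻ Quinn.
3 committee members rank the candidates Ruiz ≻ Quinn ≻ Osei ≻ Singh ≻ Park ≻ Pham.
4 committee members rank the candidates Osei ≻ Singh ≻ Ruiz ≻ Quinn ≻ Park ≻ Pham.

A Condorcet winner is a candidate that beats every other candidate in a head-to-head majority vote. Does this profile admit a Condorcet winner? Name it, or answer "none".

Check each pair by majority over 15 ballots:
Ruiz vs Pham: Ruiz, 8–7.
Ruiz vs Osei: 1+3 = 4 for Ruiz, 11 for Osei — Osei by 11–4.
Ruiz–Park: Ruiz 13–2.
Ruiz vs Singh: Ruiz preferred on 3 ballots; Singh wins 12–3.
Ruiz vs Quinn: Ruiz wins 14–1.
Pham vs Osei: Osei, 8–7.
Pham vs Park: Pham preferred on 6+1 = 7 ballots; Park wins 8–7.
Pham vs Singh: Singh wins 14–1.
Pham–Quinn: Quinn 8–7.
Osei vs Park: Osei is ranked higher on 6+3+4 = 13 ballots, Park on 2. Osei wins 13–2.
Osei vs Singh: Osei, 8–7.
Osei vs Quinn: Osei preferred on 1+6+1+4 = 12 ballots; Osei wins 12–3.
Park vs Singh: Singh, 13–2.
Park vs Quinn: Park preferred on 1+6+1 = 8 ballots; Park wins 8–7.
Singh vs Quinn: Singh, 12–3.
Osei beats each of Ruiz, Pham, Park, Singh, Quinn — Osei is the Condorcet winner.

Osei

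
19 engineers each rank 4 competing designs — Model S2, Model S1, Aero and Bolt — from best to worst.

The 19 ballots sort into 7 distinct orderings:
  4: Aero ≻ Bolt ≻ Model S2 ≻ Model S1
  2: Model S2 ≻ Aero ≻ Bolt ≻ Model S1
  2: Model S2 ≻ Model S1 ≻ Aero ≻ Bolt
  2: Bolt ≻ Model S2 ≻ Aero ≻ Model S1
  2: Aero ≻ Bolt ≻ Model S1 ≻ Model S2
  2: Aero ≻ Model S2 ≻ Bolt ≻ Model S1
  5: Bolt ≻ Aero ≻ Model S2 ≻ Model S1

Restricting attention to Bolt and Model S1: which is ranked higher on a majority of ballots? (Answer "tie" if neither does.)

Bolt

Ballots ranking Bolt above Model S1: 4 + 2 + 2 + 2 + 2 + 5 = 17.
Ballots ranking Model S1 above Bolt: 19 − 17 = 2.
Bolt wins the head-to-head 17–2.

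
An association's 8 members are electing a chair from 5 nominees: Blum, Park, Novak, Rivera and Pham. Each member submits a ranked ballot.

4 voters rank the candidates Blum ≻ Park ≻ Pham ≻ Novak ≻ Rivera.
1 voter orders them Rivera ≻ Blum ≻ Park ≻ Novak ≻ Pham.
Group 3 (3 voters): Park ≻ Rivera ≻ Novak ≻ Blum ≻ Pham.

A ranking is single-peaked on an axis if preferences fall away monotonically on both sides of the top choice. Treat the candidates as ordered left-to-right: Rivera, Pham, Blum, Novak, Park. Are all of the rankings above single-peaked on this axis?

Axis positions: Rivera=1, Pham=2, Blum=3, Novak=4, Park=5.
Group 1: ranking walks positions 3-5-2-4-1; Park is ranked above Novak even though Novak lies between Park and the peak Blum on the axis — preferences dip and rise again. Not single-peaked.
Group 2: ranking walks positions 1-3-5-4-2; Blum is ranked above Pham even though Pham lies between Blum and the peak Rivera on the axis — preferences dip and rise again. Not single-peaked.
Group 3: ranking walks positions 5-1-4-3-2; Rivera is ranked above Novak even though Novak lies between Rivera and the peak Park on the axis — preferences dip and rise again. Not single-peaked.
Group 1 violates single-peakedness, so the profile is not single-peaked on this axis.

no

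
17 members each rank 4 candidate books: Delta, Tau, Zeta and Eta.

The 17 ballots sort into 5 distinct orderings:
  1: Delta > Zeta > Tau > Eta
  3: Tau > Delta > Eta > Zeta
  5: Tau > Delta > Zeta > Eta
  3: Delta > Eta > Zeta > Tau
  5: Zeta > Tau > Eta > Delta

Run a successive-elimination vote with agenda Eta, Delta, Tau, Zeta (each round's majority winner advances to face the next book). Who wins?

Round 1: Eta vs Delta — 5–12, Delta advances.
Round 2: Delta vs Tau — 4–13, Tau advances.
Round 3: Tau vs Zeta — 8–9, Zeta advances.
Zeta survives the agenda.

Zeta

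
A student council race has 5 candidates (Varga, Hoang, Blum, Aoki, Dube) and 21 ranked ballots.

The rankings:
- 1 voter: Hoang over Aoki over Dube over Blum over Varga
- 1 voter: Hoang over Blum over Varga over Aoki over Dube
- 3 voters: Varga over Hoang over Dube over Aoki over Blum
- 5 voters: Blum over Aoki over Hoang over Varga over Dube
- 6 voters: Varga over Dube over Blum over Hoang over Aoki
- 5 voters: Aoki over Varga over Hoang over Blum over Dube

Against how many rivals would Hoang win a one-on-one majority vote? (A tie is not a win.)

2

Hoang against each rival (21 voters):
Hoang vs Varga: Hoang is ranked higher on 1+1+5 = 7 ballots, Varga on 14. Varga wins 14–7.
Hoang vs Blum: Blum wins 11–10.
Hoang–Aoki: Hoang 11–10.
Hoang vs Dube: Hoang preferred on 1+1+3+5+5 = 15 ballots; Hoang wins 15–6.
Hoang beats Aoki, Dube; loses to Varga, Blum — 2 pairwise wins.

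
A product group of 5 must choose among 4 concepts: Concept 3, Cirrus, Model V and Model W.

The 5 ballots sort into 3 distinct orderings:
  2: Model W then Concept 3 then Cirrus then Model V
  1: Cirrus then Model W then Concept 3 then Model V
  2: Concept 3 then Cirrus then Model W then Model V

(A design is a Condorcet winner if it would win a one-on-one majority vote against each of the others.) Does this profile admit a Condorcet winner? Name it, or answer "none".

Pairwise majorities:
Concept 3 vs Cirrus: Concept 3, 4–1.
Concept 3 vs Model V: Concept 3 wins 5–0.
Concept 3–Model W: Model W 3–2.
Cirrus vs Model V: Cirrus wins 5–0.
Cirrus–Model W: Cirrus 3–2.
Model V–Model W: Model W 5–0.
Each design drops at least one matchup (Concept 3 loses to Model W; Cirrus loses to Concept 3; Model V loses to Concept 3; Model W loses to Cirrus); the cycle Concept 3 → Cirrus → Model W → Concept 3 rules out a Condorcet winner.

none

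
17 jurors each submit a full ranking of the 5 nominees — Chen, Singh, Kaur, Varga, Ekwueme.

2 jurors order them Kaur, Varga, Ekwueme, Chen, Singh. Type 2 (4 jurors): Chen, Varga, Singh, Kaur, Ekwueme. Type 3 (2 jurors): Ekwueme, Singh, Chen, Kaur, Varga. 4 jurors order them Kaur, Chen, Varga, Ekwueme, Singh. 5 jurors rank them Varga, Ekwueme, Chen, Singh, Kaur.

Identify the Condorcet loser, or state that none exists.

none

Pairwise majorities:
Chen vs Singh: 15 to 2, Chen.
Chen vs Kaur: Chen, 11–6.
Chen vs Varga: Chen, 10–7.
Chen–Ekwueme: Ekwueme 9–8.
Singh vs Kaur: 4+2+5 = 11 for Singh, 6 for Kaur — Singh by 11–6.
Singh vs Varga: Varga wins 15–2.
Singh vs Ekwueme: Ekwueme wins 13–4.
Kaur vs Varga: Varga, 9–8.
Kaur–Ekwueme: Kaur 10–7.
Varga vs Ekwueme: 2+4+4+5 = 15 for Varga, 2 for Ekwueme — Varga by 15–2.
Every nominee wins at least one matchup (Chen beats Singh; Singh beats Kaur; Kaur beats Ekwueme; Varga beats Singh; Ekwueme beats Chen), so there is no Condorcet loser.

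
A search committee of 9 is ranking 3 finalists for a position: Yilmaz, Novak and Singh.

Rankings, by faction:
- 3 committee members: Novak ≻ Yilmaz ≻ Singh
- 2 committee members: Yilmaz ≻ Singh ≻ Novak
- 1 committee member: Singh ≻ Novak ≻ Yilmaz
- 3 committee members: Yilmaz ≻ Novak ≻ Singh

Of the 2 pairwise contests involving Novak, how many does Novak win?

Novak against each rival (9 committee members):
Novak–Yilmaz: Yilmaz 5–4.
Novak vs Singh: 3+3 = 6 for Novak, 3 for Singh — Novak by 6–3.
Novak beats Singh; loses to Yilmaz — 1 pairwise win.

1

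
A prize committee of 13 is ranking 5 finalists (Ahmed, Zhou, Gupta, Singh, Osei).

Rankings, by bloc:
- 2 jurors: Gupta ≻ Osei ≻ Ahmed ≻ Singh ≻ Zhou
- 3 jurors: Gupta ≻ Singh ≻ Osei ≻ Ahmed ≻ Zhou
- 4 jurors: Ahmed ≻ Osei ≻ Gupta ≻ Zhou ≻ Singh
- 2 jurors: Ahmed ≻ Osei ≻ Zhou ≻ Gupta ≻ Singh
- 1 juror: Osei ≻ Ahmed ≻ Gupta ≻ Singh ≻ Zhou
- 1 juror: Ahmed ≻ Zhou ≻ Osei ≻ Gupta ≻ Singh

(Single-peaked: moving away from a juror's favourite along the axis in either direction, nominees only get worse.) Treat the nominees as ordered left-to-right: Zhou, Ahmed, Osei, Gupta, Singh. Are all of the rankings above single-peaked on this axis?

Axis positions: Zhou=1, Ahmed=2, Osei=3, Gupta=4, Singh=5.
Bloc 1 (peak Gupta at position 4): ranking walks positions 4-3-2-5-1, expanding outward from the peak — single-peaked.
Bloc 2 (peak Gupta at position 4): ranking walks positions 4-5-3-2-1, expanding outward from the peak — single-peaked.
Bloc 3 (peak Ahmed at position 2): ranking walks positions 2-3-4-1-5, expanding outward from the peak — single-peaked.
Bloc 4 (peak Ahmed at position 2): ranking walks positions 2-3-1-4-5, expanding outward from the peak — single-peaked.
Bloc 5 (peak Osei at position 3): ranking walks positions 3-2-4-5-1, expanding outward from the peak — single-peaked.
Bloc 6 (peak Ahmed at position 2): ranking walks positions 2-1-3-4-5, expanding outward from the peak — single-peaked.
Every ranking is single-peaked on this axis.

yes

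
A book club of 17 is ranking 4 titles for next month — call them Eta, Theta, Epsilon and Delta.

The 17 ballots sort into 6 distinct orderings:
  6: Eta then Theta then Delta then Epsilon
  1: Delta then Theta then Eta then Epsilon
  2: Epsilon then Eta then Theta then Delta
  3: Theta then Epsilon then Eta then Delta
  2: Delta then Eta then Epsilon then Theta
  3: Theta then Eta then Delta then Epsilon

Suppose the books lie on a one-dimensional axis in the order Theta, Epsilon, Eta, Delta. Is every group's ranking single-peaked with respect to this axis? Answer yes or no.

Axis positions: Theta=1, Epsilon=2, Eta=3, Delta=4.
Group 1: ranking walks positions 3-1-4-2; Theta is ranked above Epsilon even though Epsilon lies between Theta and the peak Eta on the axis — preferences dip and rise again. Not single-peaked.
Group 2: ranking walks positions 4-1-3-2; Theta is ranked above Eta even though Eta lies between Theta and the peak Delta on the axis — preferences dip and rise again. Not single-peaked.
Group 3 (peak Epsilon at position 2): ranking walks positions 2-3-1-4, expanding outward from the peak — single-peaked.
Group 4 (peak Theta at position 1): ranking walks positions 1-2-3-4, expanding outward from the peak — single-peaked.
Group 5 (peak Delta at position 4): ranking walks positions 4-3-2-1, expanding outward from the peak — single-peaked.
Group 6: ranking walks positions 1-3-4-2; Eta is ranked above Epsilon even though Epsilon lies between Eta and the peak Theta on the axis — preferences dip and rise again. Not single-peaked.
Group 1 violates single-peakedness, so the profile is not single-peaked on this axis.

no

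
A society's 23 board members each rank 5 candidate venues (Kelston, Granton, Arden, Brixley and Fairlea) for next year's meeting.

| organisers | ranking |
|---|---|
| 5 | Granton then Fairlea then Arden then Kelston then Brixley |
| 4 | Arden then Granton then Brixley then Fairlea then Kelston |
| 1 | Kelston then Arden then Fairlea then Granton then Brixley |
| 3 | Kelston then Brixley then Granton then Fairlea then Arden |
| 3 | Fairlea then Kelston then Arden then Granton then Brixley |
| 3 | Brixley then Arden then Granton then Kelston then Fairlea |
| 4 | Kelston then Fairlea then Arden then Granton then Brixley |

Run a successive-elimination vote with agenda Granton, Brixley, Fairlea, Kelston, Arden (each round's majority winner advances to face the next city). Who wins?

Round 1: Granton vs Brixley — 17–6, Granton advances.
Round 2: Granton vs Fairlea — 15–8, Granton advances.
Round 3: Granton vs Kelston — 12–11, Granton advances.
Round 4: Granton vs Arden — 8–15, Arden advances.
Arden survives the agenda.

Arden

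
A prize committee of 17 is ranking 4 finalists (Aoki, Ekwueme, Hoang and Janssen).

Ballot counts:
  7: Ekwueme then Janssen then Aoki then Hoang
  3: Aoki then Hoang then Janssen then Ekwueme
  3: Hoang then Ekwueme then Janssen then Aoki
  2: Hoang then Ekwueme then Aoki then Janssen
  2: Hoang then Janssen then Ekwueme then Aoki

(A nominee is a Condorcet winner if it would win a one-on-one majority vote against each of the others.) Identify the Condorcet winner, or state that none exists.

none

Pairwise majorities:
Aoki vs Ekwueme: Aoki is ranked higher on 3 ballots, Ekwueme on 14. Ekwueme wins 14–3.
Aoki vs Hoang: Aoki, 10–7.
Aoki vs Janssen: Janssen wins 12–5.
Ekwueme vs Hoang: 7 to 10, Hoang.
Ekwueme vs Janssen: 7+3+2 = 12 for Ekwueme, 5 for Janssen — Ekwueme by 12–5.
Hoang vs Janssen: Hoang wins 10–7.
No nominee is unbeaten: Aoki loses to Ekwueme; Ekwueme loses to Hoang; Hoang loses to Aoki; Janssen loses to Ekwueme. In particular Aoki beats Hoang beats Ekwueme beats Aoki is a majority cycle — no Condorcet winner exists.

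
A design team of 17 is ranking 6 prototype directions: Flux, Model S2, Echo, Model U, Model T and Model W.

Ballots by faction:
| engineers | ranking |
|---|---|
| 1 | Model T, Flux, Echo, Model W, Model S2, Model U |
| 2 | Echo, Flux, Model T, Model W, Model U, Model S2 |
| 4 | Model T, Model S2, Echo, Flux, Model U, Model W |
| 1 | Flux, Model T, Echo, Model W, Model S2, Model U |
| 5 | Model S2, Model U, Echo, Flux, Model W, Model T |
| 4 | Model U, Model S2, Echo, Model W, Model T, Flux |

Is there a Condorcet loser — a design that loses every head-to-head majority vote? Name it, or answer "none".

Pairwise majorities:
Flux vs Model S2: Flux preferred on 1+2+1 = 4 ballots; Model S2 wins 13–4.
Flux vs Echo: 2 to 15, Echo.
Flux vs Model U: Model U, 9–8.
Flux vs Model T: Model T, 9–8.
Flux vs Model W: Flux, 13–4.
Model S2 vs Echo: Model S2 is ranked higher on 4+5+4 = 13 ballots, Echo on 4. Model S2 wins 13–4.
Model S2 vs Model U: Model S2 is ranked higher on 1+4+1+5 = 11 ballots, Model U on 6. Model S2 wins 11–6.
Model S2 vs Model T: Model S2 is ranked higher on 5+4 = 9 ballots, Model T on 8. Model S2 wins 9–8.
Model S2 vs Model W: Model S2 wins 13–4.
Echo vs Model U: Echo preferred on 1+2+4+1 = 8 ballots; Model U wins 9–8.
Echo vs Model T: Echo wins 11–6.
Echo vs Model W: Echo wins 17–0.
Model U vs Model T: Model U preferred on 5+4 = 9 ballots; Model U wins 9–8.
Model U vs Model W: Model U is ranked higher on 4+5+4 = 13 ballots, Model W on 4. Model U wins 13–4.
Model T vs Model W: 8 to 9, Model W.
Every design wins at least one matchup (Flux beats Model W; Model S2 beats Flux; Echo beats Flux; Model U beats Flux; Model T beats Flux; Model W beats Model T), so there is no Condorcet loser.

none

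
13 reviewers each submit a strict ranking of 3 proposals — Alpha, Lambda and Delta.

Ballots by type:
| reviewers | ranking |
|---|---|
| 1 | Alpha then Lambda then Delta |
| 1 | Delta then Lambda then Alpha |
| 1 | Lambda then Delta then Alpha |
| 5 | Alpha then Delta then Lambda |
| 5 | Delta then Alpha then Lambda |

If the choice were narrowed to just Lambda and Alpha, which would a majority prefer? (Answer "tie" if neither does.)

Alpha

Ballots ranking Lambda above Alpha: 1 + 1 = 2.
Ballots ranking Alpha above Lambda: 13 − 2 = 11.
Alpha wins the head-to-head 11–2.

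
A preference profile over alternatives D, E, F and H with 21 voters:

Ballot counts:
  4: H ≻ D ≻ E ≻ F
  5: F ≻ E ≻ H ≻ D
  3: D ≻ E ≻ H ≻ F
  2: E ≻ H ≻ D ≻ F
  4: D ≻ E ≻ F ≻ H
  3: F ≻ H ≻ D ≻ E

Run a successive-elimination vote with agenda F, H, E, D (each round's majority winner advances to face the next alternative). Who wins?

D

Round 1: F vs H — 12–9, F advances.
Round 2: F vs E — 8–13, E advances.
Round 3: E vs D — 7–14, D advances.
D survives the agenda.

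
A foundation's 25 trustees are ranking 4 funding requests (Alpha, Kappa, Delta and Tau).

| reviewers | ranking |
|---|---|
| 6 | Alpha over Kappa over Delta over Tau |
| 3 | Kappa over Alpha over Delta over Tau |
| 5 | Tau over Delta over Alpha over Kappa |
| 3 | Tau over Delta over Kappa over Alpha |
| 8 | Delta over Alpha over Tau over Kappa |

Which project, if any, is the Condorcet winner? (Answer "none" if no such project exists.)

Head-to-head results (25 reviewers):
Alpha–Kappa: Alpha 19–6.
Alpha vs Delta: Delta wins 16–9.
Alpha vs Tau: Alpha, 17–8.
Kappa–Delta: Delta 16–9.
Kappa–Tau: Tau 16–9.
Delta–Tau: Delta 17–8.
Only Delta has no losses; Delta is the Condorcet winner.

Delta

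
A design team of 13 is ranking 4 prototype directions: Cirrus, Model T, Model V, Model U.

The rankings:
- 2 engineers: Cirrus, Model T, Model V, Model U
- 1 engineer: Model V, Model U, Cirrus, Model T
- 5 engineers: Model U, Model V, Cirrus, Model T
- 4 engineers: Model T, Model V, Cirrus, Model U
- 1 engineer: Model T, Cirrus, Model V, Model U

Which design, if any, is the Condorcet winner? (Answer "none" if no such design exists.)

Check each pair by majority over 13 ballots:
Cirrus vs Model T: Cirrus wins 8–5.
Cirrus vs Model V: Model V, 10–3.
Cirrus vs Model U: Cirrus, 7–6.
Model T vs Model V: Model T wins 7–6.
Model T vs Model U: Model T wins 7–6.
Model V vs Model U: Model V, 8–5.
Every design loses at least once (Cirrus loses to Model V; Model T loses to Cirrus; Model V loses to Model T; Model U loses to Cirrus). The majority relation contains the cycle Cirrus beats Model T beats Model V beats Cirrus, so there is no Condorcet winner.

none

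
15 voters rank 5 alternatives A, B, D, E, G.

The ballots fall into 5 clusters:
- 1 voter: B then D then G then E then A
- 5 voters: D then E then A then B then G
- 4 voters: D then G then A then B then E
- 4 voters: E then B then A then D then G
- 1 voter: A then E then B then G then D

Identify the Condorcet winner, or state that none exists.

D

Pairwise majorities:
A–B: A 10–5.
A vs D: D, 10–5.
A–E: E 10–5.
A vs G: A wins 10–5.
B vs D: D wins 9–6.
B vs E: E wins 10–5.
B–G: B 11–4.
D vs E: D, 10–5.
D vs G: D wins 14–1.
E vs G: E, 10–5.
Only D has no losses; D is the Condorcet winner.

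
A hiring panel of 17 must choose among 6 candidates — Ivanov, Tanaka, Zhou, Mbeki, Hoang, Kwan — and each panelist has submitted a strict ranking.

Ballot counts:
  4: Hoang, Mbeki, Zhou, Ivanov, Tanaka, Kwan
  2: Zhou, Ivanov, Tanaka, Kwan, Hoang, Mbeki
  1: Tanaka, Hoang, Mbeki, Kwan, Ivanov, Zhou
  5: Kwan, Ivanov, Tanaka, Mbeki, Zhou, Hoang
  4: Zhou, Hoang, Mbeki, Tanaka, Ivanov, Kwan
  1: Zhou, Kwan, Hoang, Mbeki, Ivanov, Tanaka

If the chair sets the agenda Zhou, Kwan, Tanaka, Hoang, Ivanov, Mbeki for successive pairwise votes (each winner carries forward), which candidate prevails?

Round 1: Zhou vs Kwan — 11–6, Zhou advances.
Round 2: Zhou vs Tanaka — 11–6, Zhou advances.
Round 3: Zhou vs Hoang — 12–5, Zhou advances.
Round 4: Zhou vs Ivanov — 11–6, Zhou advances.
Round 5: Zhou vs Mbeki — 7–10, Mbeki advances.
Mbeki survives the agenda.

Mbeki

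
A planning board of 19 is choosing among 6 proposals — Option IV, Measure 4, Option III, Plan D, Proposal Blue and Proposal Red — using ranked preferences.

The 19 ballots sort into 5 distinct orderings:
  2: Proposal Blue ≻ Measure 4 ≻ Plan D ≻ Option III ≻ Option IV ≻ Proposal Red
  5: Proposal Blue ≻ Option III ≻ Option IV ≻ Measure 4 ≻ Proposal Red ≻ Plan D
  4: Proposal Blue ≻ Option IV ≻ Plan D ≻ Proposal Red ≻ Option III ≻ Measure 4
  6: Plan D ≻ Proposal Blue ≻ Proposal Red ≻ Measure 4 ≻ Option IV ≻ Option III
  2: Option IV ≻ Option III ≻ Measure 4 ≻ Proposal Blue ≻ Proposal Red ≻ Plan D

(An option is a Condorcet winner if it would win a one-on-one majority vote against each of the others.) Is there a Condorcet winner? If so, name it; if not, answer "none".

Pairwise majorities:
Option IV–Measure 4: Option IV 11–8.
Option IV–Option III: Option IV 12–7.
Option IV vs Plan D: Option IV wins 11–8.
Option IV vs Proposal Blue: Proposal Blue, 17–2.
Option IV vs Proposal Red: Option IV wins 13–6.
Measure 4–Option III: Option III 11–8.
Measure 4 vs Plan D: Plan D wins 10–9.
Measure 4 vs Proposal Blue: Proposal Blue wins 17–2.
Measure 4 vs Proposal Red: Proposal Red, 10–9.
Option III vs Plan D: Plan D wins 12–7.
Option III vs Proposal Blue: Proposal Blue wins 17–2.
Option III vs Proposal Red: Proposal Red, 10–9.
Plan D vs Proposal Blue: Proposal Blue, 13–6.
Plan D vs Proposal Red: Plan D wins 12–7.
Proposal Blue vs Proposal Red: Proposal Blue, 19–0.
Proposal Blue beats each of Option IV, Measure 4, Option III, Plan D, Proposal Red — Proposal Blue is the Condorcet winner.

Proposal Blue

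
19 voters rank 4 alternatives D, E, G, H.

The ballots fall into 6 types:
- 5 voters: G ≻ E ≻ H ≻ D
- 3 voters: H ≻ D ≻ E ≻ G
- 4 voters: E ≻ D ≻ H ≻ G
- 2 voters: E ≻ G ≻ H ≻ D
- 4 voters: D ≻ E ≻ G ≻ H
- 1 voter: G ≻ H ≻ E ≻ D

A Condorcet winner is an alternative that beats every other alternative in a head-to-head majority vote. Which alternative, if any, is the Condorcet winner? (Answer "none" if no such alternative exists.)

E

Check each pair by majority over 19 ballots:
D vs E: 3+4 = 7 for D, 12 for E — E by 12–7.
D vs G: D wins 11–8.
D vs H: H wins 11–8.
E vs G: 3+4+2+4 = 13 for E, 6 for G — E by 13–6.
E vs H: 5+4+2+4 = 15 for E, 4 for H — E by 15–4.
G vs H: G is ranked higher on 5+2+4+1 = 12 ballots, H on 7. G wins 12–7.
Only E has no losses; E is the Condorcet winner.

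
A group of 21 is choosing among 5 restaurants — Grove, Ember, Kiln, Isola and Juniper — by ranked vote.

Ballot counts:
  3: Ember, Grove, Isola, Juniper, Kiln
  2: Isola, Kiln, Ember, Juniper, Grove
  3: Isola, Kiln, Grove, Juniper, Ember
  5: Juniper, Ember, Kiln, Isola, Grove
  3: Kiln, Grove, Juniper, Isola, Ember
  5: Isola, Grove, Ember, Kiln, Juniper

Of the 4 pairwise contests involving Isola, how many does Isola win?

4

Isola against each rival (21 friends):
Isola vs Grove: Isola wins 15–6.
Isola vs Ember: Isola preferred on 2+3+3+5 = 13 ballots; Isola wins 13–8.
Isola–Kiln: Isola 13–8.
Isola vs Juniper: Isola wins 13–8.
Isola beats Grove, Ember, Kiln, Juniper — 4 pairwise wins.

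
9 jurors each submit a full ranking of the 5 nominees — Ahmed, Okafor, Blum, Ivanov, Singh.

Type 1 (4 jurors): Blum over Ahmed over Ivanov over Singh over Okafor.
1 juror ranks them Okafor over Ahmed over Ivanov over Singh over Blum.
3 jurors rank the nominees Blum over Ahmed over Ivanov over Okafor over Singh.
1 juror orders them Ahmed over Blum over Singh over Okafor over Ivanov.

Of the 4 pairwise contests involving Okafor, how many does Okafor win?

Okafor against each rival (9 jurors):
Okafor vs Ahmed: Okafor is ranked higher on 1 ballot, Ahmed on 8. Ahmed wins 8–1.
Okafor–Blum: Blum 8–1.
Okafor vs Ivanov: Okafor preferred on 1+1 = 2 ballots; Ivanov wins 7–2.
Okafor vs Singh: Okafor is ranked higher on 1+3 = 4 ballots, Singh on 5. Singh wins 5–4.
Okafor beats no one; loses to Ahmed, Blum, Ivanov, Singh — 0 pairwise wins.

0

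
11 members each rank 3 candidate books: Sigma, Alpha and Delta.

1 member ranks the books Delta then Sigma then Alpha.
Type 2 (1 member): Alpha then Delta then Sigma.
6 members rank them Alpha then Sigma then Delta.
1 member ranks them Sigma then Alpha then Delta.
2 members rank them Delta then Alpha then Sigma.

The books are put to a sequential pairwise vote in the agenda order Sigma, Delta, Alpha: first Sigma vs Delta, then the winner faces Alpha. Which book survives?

Alpha

Round 1: Sigma vs Delta — 7–4, Sigma advances.
Round 2: Sigma vs Alpha — 2–9, Alpha advances.
The agenda winner is Alpha.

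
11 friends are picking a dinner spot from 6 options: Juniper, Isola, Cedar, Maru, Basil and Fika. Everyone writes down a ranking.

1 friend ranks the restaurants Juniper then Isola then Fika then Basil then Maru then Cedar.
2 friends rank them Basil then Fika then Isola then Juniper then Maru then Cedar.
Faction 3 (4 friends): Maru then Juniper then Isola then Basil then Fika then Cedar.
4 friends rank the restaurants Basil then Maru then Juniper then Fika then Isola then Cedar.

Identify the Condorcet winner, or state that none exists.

Pairwise majorities:
Juniper vs Isola: Juniper, 9–2.
Juniper vs Cedar: Juniper, 11–0.
Juniper–Maru: Maru 8–3.
Juniper vs Basil: Basil wins 6–5.
Juniper vs Fika: Juniper, 9–2.
Isola vs Cedar: Isola, 11–0.
Isola–Maru: Maru 8–3.
Isola vs Basil: Basil, 6–5.
Isola–Fika: Fika 6–5.
Cedar–Maru: Maru 11–0.
Cedar–Basil: Basil 11–0.
Cedar–Fika: Fika 11–0.
Maru vs Basil: Basil wins 7–4.
Maru vs Fika: Maru wins 8–3.
Basil vs Fika: Basil wins 10–1.
Basil beats each of Juniper, Isola, Cedar, Maru, Fika — Basil is the Condorcet winner.

Basil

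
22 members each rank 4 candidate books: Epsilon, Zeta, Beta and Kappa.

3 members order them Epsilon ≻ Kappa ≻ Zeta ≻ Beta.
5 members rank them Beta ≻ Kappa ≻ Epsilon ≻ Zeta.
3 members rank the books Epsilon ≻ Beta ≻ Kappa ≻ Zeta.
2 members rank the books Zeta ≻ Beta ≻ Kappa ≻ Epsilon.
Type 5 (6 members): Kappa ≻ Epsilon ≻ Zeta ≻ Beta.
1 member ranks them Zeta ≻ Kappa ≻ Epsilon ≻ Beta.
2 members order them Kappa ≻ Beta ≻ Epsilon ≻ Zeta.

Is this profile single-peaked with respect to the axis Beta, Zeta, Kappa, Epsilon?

Axis positions: Beta=1, Zeta=2, Kappa=3, Epsilon=4.
Type 1 (peak Epsilon at position 4): ranking walks positions 4-3-2-1, expanding outward from the peak — single-peaked.
Type 2: ranking walks positions 1-3-4-2; Kappa is ranked above Zeta even though Zeta lies between Kappa and the peak Beta on the axis — preferences dip and rise again. Not single-peaked.
Type 3: ranking walks positions 4-1-3-2; Beta is ranked above Kappa even though Kappa lies between Beta and the peak Epsilon on the axis — preferences dip and rise again. Not single-peaked.
Type 4 (peak Zeta at position 2): ranking walks positions 2-1-3-4, expanding outward from the peak — single-peaked.
Type 5 (peak Kappa at position 3): ranking walks positions 3-4-2-1, expanding outward from the peak — single-peaked.
Type 6 (peak Zeta at position 2): ranking walks positions 2-3-4-1, expanding outward from the peak — single-peaked.
Type 7: ranking walks positions 3-1-4-2; Beta is ranked above Zeta even though Zeta lies between Beta and the peak Kappa on the axis — preferences dip and rise again. Not single-peaked.
Type 2 violates single-peakedness, so the profile is not single-peaked on this axis.

no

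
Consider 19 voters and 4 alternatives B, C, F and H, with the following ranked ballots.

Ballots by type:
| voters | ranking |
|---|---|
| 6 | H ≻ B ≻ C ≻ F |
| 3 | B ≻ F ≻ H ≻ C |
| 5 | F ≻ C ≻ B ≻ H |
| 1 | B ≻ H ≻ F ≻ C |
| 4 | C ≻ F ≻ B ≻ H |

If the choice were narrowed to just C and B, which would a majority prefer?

Ballots ranking C above B: 5 + 4 = 9.
Ballots ranking B above C: 19 − 9 = 10.
B wins the head-to-head 10–9.

B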